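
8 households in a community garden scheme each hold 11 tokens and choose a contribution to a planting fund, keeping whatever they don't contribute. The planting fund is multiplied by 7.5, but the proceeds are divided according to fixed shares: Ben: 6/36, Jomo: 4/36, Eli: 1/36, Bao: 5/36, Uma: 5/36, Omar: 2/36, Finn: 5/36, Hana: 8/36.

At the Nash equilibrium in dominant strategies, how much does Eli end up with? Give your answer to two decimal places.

22.46 tokens

A player with share s gets back 7.5·s per unit contributed, so full contribution is dominant for anyone with s > 1/7.5 = 0.1333 and zero contribution is dominant for anyone below.
Ben, Bao, Uma, Finn and Hana are above the threshold, contributing 11 each; the remaining 3 contribute 0. Total contributed: 55.
Eli keeps 11 and receives 7.5 × 55 × 1/36 = 11.46 from the planting fund, for a payoff of 22.46.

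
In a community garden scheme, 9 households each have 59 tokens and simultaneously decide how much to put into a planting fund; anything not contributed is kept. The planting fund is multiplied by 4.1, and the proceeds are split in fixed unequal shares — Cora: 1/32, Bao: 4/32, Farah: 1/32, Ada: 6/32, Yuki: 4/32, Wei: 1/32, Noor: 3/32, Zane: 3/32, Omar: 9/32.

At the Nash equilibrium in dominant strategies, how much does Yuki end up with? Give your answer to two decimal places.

Each unit j contributes comes back to j as 4.1 × (j's share), so j prefers to contribute only if that share exceeds 1/4.1 = 0.2439; otherwise keeping the unit dominates.
Only Omar (9/32) clears that bar, contributing 59; the remaining 8 contribute 0. Total contributed: 59.
Yuki keeps 59 and receives 4.1 × 59 × 4/32 = 30.24 from the planting fund, for a payoff of 89.24.

89.24 tokens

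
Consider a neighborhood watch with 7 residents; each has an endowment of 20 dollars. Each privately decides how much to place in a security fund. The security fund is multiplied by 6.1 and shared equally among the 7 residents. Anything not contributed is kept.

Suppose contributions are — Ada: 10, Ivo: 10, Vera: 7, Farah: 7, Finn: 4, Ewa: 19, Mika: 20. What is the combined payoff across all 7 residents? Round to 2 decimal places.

Total contributed: 10 + 10 + 7 + 7 + 4 + 19 + 20 = 77; total kept: 7 × 20 − 77 = 63.
The security fund pays out 6.1 × 77 = 469.70 in aggregate.
Group total = 63 + 469.70 = 532.70.

532.70 dollars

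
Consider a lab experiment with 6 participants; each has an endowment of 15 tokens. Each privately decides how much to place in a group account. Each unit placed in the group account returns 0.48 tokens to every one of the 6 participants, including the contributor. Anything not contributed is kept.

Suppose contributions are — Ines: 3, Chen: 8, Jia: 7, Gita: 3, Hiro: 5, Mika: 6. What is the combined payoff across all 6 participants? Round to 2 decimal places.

150.16 tokens

Total contributed: 3 + 8 + 7 + 3 + 5 + 6 = 32; total kept: 6 × 15 − 32 = 58.
The group account pays out 0.48 × 6 × 32 = 92.16 in aggregate.
Group total = 58 + 92.16 = 150.16.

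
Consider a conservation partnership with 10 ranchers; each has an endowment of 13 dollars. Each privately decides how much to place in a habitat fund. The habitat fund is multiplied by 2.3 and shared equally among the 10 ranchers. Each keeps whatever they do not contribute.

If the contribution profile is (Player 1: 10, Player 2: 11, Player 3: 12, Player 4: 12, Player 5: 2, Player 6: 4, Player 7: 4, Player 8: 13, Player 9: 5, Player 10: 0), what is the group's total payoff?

224.90 dollars

Total contributed: 10 + 11 + 12 + 12 + 2 + 4 + 4 + 13 + 5 + 0 = 73; total kept: 10 × 13 − 73 = 57.
The habitat fund pays out 2.3 × 73 = 167.90 in aggregate.
Group total = 57 + 167.90 = 224.90.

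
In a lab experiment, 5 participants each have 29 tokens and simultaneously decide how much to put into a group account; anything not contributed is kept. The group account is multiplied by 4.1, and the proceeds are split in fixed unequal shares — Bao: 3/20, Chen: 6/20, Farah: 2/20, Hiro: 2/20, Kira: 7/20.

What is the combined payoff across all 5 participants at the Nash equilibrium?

324.80 tokens

A player with share s gets back 4.1·s per unit contributed, so full contribution is dominant for anyone with s > 1/4.1 = 0.2439 and zero contribution is dominant for anyone below.
Chen and Kira clear that bar, contributing 29 each; the remaining 3 contribute 0. Total contributed: 58.
The group account pays out 4.1 × 58 = 237.80 in total (split across the unequal shares, but the aggregate is all that matters for the group sum).
The 3 free-riders keep 29 each, adding 87. Group total = 87 + 237.80 = 324.80.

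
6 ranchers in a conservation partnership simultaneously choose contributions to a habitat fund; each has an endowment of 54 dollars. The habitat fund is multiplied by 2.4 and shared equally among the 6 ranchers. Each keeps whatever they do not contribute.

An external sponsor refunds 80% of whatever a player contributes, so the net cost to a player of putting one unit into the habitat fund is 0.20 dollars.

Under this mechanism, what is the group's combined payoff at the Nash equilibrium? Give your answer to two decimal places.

Under the mechanism each unit contributed yields (2.4/6) / 0.20 = 2.0000 back to its contributor per unit of net cost, which exceeds 1, making full contribution the dominant choice for everyone.
So the Nash equilibrium is full contribution by all 6; the group earns 6 × (54 × 0.80 + 2.4 × 54) = 1036.80.

1036.80 dollars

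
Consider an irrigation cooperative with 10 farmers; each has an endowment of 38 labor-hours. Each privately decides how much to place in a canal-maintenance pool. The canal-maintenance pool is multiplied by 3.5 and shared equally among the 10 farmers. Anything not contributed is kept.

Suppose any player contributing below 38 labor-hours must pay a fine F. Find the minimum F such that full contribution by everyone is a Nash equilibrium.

24.70 labor-hours

Given the others contribute fully, the best deviation is to contribute 0 (any partial contribution still incurs the fine and gives up units whose private return 0.3500 is below 1).
Deviating from 38 to 0 saves 38 labor-hours but forfeits the deviator's share of the drop in the canal-maintenance pool: 3.5/10 × 38 = 13.30.
So the deviation gain is 38 − 13.30 = 24.70, and the fine must be at least 24.70 labor-hours to wipe it out.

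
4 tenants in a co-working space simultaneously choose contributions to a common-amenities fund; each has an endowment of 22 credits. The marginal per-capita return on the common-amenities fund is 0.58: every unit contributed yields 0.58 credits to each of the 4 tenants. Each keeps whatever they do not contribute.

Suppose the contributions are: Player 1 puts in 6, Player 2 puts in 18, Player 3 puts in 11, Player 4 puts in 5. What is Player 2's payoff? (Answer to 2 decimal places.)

Total contributed: 6 + 18 + 11 + 5 = 40.
Each receives 0.58 × 40 = 23.20 from the common-amenities fund.
Player 2 keeps 22 − 18 = 4, so Player 2's payoff is 4 + 23.20 = 27.20.

27.20 credits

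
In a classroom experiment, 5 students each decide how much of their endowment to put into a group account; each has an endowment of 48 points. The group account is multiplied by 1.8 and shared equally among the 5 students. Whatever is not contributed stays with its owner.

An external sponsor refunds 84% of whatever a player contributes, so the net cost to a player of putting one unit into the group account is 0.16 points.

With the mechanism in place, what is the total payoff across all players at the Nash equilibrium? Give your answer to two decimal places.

The effective private return per unit is now (1.8/5) / 0.16 = 2.2500 > 1, so every player's dominant strategy flips to full contribution.
So the Nash equilibrium is full contribution by all 5; the group earns 5 × (48 × 0.84 + 1.8 × 48) = 633.60.

633.60 points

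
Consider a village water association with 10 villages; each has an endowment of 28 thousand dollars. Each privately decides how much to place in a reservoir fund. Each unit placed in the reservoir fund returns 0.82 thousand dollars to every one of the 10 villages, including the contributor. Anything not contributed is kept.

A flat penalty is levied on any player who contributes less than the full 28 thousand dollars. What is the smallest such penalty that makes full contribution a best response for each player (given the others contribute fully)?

5.04 thousand dollars

Given the others contribute fully, the best deviation is to contribute 0 (any partial contribution still incurs the fine and gives up units whose private return 0.82 is below 1).
Deviating from 28 to 0 saves 28 thousand dollars but forfeits the deviator's share of the drop in the reservoir fund: 0.82 × 28 = 22.96.
So the deviation gain is 28 − 22.96 = 5.04, and the fine must be at least 5.04 thousand dollars to wipe it out.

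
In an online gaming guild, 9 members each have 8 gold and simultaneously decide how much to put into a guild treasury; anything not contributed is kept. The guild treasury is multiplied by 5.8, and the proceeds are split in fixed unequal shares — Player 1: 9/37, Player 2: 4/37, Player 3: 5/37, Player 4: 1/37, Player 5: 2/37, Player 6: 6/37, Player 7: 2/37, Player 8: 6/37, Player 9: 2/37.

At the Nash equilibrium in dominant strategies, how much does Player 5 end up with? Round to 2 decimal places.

10.51 gold

A player with share s gets back 5.8·s per unit contributed, so full contribution is dominant for anyone with s > 1/5.8 = 0.1724 and zero contribution is dominant for anyone below.
The only share above 0.1724 is Player 1's 9/37, contributing 8; the remaining 8 contribute 0. Total contributed: 8.
Player 5 keeps 8 and receives 5.8 × 8 × 2/37 = 2.51 from the guild treasury, for a payoff of 10.51.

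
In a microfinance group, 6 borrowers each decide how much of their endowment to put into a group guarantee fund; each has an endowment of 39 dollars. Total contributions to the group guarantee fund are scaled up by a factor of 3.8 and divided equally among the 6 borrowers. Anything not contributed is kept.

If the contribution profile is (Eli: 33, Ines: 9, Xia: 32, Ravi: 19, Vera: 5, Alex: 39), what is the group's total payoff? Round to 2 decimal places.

617.60 dollars

Total contributed: 33 + 9 + 32 + 19 + 5 + 39 = 137; total kept: 6 × 39 − 137 = 97.
The group guarantee fund pays out 3.8 × 137 = 520.60 in aggregate.
Group total = 97 + 520.60 = 617.60.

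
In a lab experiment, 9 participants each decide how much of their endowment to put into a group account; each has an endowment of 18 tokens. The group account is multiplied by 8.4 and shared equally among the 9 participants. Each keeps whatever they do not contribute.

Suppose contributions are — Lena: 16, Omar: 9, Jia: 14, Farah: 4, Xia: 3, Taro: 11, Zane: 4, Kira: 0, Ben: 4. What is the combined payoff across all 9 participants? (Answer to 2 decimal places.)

Total contributed: 16 + 9 + 14 + 4 + 3 + 11 + 4 + 0 + 4 = 65; total kept: 9 × 18 − 65 = 97.
The group account pays out 8.4 × 65 = 546.00 in aggregate.
Group total = 97 + 546.00 = 643.00.

643.00 tokens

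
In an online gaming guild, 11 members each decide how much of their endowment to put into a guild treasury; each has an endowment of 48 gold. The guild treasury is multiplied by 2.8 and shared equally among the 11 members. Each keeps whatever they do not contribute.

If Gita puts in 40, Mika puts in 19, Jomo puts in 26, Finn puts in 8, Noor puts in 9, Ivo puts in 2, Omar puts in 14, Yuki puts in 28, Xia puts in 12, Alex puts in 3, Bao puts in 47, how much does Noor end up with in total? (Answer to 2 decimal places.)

91.95 gold

Total contributed: 40 + 19 + 26 + 8 + 9 + 2 + 14 + 28 + 12 + 3 + 47 = 208.
Each receives 2.8 × 208 / 11 = 52.95 from the guild treasury.
Noor keeps 48 − 9 = 39, so Noor's payoff is 39 + 52.95 = 91.95.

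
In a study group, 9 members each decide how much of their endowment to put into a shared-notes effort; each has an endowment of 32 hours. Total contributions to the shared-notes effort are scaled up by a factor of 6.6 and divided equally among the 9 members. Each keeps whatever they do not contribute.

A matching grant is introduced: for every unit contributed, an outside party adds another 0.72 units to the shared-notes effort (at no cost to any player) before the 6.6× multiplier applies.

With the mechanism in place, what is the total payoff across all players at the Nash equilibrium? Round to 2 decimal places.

Under the mechanism each unit contributed yields 6.6 × 1.72 / 9 = 1.2613 back to its contributor per unit of net cost, which exceeds 1, making full contribution the dominant choice for everyone.
So the Nash equilibrium is full contribution by all 9; the group earns 6.6 × 1.72 × 288 = 3269.38.

3269.38 hours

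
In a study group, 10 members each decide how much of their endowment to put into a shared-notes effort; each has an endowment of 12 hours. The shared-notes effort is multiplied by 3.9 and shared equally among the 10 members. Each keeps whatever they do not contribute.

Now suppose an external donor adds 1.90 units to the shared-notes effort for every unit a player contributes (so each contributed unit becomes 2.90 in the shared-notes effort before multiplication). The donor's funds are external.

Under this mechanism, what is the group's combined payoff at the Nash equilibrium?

1357.20 hours

The effective private return per unit is now 3.9 × 2.90 / 10 = 1.1310 > 1, so every player's dominant strategy flips to full contribution.
So the Nash equilibrium is full contribution by all 10; the group earns 3.9 × 2.90 × 120 = 1357.20.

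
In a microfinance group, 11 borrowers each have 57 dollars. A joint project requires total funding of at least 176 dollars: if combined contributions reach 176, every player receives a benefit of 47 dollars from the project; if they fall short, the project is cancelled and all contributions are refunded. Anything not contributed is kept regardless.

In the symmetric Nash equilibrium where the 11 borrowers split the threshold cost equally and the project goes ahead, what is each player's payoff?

88 dollars

Equal share of the threshold: 176/11 = 16.
At this profile no one gains by cutting their contribution: any cut drops the total below 176, the project is cancelled, contributions are refunded, and the deviator ends with 57, which is less than 57 − 16 + 47 = 88. Contributing more than 16 just wastes the excess. So contributing exactly 16 is a best response.
Each player's payoff: 57 − 16 + 47 = 88.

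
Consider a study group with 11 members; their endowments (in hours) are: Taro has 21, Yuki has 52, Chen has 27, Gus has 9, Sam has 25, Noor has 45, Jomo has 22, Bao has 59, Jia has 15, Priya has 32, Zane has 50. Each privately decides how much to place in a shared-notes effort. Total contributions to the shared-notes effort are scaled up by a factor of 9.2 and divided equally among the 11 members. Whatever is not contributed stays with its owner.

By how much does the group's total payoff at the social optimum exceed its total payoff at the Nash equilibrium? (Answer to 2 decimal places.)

2927.40 hours

The private return per contributed unit is 9.2/11 = 0.8364 < 1 for every player regardless of endowment, so the Nash equilibrium is zero contribution and the group total is Σ E_j = 21 + 52 + 27 + 9 + 25 + 45 + 22 + 59 + 15 + 32 + 50 = 357.
Each contributed unit returns 9.200 to the group, so the social optimum is full contribution by everyone: group total = 9.200 × 357 = 3284.40.
Efficiency loss = (9.200 − 1) × 357 = 2927.40.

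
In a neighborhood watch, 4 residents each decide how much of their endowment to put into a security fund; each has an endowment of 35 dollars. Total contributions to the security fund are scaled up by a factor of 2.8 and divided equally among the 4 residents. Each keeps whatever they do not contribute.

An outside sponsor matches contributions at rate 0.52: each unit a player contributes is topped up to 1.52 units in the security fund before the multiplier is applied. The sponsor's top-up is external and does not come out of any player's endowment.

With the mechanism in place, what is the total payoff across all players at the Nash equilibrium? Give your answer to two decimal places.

With the mechanism, a contributed unit returns 2.8 × 1.52 / 4 = 1.0640 per unit of net cost to the contributor — now above 1 — so contributing fully is weakly dominant for every player.
So the Nash equilibrium is full contribution by all 4; the group earns 2.8 × 1.52 × 140 = 595.84.

595.84 dollars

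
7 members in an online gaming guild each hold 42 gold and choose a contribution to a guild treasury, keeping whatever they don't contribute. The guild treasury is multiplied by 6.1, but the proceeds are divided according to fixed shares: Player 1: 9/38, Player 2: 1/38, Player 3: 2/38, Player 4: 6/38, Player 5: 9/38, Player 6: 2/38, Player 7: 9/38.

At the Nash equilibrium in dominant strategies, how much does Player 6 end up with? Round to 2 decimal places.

For player j, contributing a unit is worthwhile iff 6.1 × (j's share) ≥ 1, i.e. iff j's share is at least 0.1639.
Player 1, Player 5 and Player 7 are above the threshold, contributing 42 each; the remaining 4 contribute 0. Total contributed: 126.
Player 6 keeps 42 and receives 6.1 × 126 × 2/38 = 40.45 from the guild treasury, for a payoff of 82.45.

82.45 gold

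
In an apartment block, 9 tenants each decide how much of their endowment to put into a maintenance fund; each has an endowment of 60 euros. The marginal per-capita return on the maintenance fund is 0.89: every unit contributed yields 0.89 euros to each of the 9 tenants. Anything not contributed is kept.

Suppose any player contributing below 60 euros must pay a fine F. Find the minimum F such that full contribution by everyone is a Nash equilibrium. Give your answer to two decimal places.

6.60 euros

Given the others contribute fully, the best deviation is to contribute 0 (any partial contribution still incurs the fine and gives up units whose private return 0.89 is below 1).
Deviating from 60 to 0 saves 60 euros but forfeits the deviator's share of the drop in the maintenance fund: 0.89 × 60 = 53.40.
So the deviation gain is 60 − 53.40 = 6.60, and the fine must be at least 6.60 euros to wipe it out.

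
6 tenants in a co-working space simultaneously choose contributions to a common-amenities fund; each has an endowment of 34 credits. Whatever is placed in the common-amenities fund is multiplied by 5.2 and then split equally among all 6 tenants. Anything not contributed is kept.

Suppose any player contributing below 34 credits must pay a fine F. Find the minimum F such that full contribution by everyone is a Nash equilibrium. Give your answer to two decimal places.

Given the others contribute fully, the best deviation is to contribute 0 (any partial contribution still incurs the fine and gives up units whose private return 0.8667 is below 1).
Deviating from 34 to 0 saves 34 credits but forfeits the deviator's share of the drop in the common-amenities fund: 5.2/6 × 34 = 29.47.
So the deviation gain is 34 − 29.47 = 4.53, and the fine must be at least 4.53 credits to wipe it out.

4.53 credits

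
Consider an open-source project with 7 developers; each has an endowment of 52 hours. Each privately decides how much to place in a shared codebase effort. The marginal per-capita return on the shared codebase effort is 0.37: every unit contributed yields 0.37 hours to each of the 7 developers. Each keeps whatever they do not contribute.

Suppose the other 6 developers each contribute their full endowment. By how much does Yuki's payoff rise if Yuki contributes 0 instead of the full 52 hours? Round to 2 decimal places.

Switching from a contribution of 52 to 0 lets Yuki keep an extra 52 hours, but lowers the shared codebase effort by 52, which costs Yuki their own share of that drop: 0.37 × 52 = 19.24.
Net gain = 52 − 19.24 = 32.76. The private return per contributed unit (0.37) is below 1, so free-riding is indeed the best response regardless of what the others do.

32.76 hours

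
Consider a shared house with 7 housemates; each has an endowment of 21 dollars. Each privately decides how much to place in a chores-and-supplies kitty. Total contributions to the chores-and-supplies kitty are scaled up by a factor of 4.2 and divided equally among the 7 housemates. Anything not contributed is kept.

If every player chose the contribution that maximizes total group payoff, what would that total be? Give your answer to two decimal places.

617.40 dollars

Each contributed unit returns 4.200 to the group as a whole (0.6000 to each of 7 players), which exceeds 1, so the social optimum is full contribution: group total = 4.200 × 147 = 617.40.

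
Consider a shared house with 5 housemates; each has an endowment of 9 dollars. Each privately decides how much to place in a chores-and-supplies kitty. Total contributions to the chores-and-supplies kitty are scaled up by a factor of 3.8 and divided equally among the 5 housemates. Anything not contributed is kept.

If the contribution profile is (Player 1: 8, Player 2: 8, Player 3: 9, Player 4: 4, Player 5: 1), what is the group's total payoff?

129.00 dollars

Total contributed: 8 + 8 + 9 + 4 + 1 = 30; total kept: 5 × 9 − 30 = 15.
The chores-and-supplies kitty pays out 3.8 × 30 = 114.00 in aggregate.
Group total = 15 + 114.00 = 129.00.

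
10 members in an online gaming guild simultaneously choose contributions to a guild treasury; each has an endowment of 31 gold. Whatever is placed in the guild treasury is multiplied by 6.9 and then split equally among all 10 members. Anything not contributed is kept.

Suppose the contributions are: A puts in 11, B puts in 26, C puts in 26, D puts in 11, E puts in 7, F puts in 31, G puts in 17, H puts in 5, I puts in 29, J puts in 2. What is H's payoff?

Total contributed: 11 + 26 + 26 + 11 + 7 + 31 + 17 + 5 + 29 + 2 = 165.
Each receives 6.9 × 165 / 10 = 113.85 from the guild treasury.
H keeps 31 − 5 = 26, so H's payoff is 26 + 113.85 = 139.85.

139.85 gold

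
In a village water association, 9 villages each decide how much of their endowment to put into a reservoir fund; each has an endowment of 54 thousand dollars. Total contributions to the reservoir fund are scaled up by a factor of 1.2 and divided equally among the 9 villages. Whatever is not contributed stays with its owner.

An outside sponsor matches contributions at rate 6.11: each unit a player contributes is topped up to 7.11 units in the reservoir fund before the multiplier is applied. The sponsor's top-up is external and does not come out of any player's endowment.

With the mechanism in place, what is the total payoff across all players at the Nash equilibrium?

Even with the mechanism, each unit contributed returns only 1.2 × 7.11 / 9 = 0.9480 per unit of net cost, so contributing nothing is still dominant.
At the Nash equilibrium no one contributes; group total payoff = 9 × 54 = 486.

486.00 thousand dollars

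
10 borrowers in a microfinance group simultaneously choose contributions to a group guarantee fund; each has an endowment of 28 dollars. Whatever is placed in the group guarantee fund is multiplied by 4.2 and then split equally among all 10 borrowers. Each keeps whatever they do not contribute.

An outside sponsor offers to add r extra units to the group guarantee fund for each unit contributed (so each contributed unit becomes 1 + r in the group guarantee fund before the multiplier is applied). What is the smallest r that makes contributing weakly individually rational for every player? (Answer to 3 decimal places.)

With matching at rate r, one contributed unit becomes (1 + r) in the group guarantee fund and returns 4.2 × (1 + r) / 10 to the contributor.
Setting this equal to 1: 1 + r = 10/4.2 = 2.3810.
So the minimum matching rate is r = 2.3810 − 1 = 1.381.

1.381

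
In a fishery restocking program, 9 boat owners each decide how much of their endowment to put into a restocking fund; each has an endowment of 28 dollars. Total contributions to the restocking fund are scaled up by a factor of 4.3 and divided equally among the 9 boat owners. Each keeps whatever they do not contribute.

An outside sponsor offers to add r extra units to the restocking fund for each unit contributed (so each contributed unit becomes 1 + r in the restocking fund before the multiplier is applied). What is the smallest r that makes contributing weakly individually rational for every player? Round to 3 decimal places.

With matching at rate r, one contributed unit becomes (1 + r) in the restocking fund and returns 4.3 × (1 + r) / 9 to the contributor.
Setting this equal to 1: 1 + r = 9/4.3 = 2.0930.
So the minimum matching rate is r = 2.0930 − 1 = 1.093.

1.093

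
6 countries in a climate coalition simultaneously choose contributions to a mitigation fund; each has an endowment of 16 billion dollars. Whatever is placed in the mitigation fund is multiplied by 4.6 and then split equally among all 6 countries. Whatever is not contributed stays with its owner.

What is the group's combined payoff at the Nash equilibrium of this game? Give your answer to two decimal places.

Each contributed unit returns 4.6/6 = 0.7667 to its contributor — below 1 — so contributing 0 is dominant for every player. At the Nash equilibrium everyone keeps their 16, and the group total is 6 × 16 = 96.

96.00 billion dollars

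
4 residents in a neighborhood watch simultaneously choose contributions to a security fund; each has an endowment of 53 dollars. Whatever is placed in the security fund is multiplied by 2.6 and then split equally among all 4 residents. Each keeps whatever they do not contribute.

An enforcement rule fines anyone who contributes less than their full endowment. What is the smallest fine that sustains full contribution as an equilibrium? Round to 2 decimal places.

Given the others contribute fully, the best deviation is to contribute 0 (any partial contribution still incurs the fine and gives up units whose private return 0.6500 is below 1).
Deviating from 53 to 0 saves 53 dollars but forfeits the deviator's share of the drop in the security fund: 2.6/4 × 53 = 34.45.
So the deviation gain is 53 − 34.45 = 18.55, and the fine must be at least 18.55 dollars to wipe it out.

18.55 dollars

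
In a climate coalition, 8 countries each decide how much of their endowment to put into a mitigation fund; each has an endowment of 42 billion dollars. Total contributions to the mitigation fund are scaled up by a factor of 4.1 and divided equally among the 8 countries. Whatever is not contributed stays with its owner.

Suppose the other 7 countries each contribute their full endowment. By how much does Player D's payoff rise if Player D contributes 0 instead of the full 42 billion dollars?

Switching from a contribution of 42 to 0 lets Player D keep an extra 42 billion dollars, but lowers the mitigation fund by 42, which costs Player D their own share of that drop: 4.1/8 × 42 = 21.52.
Net gain = 42 − 21.52 = 20.48. The private return per contributed unit (0.5125) is below 1, so free-riding is indeed the best response regardless of what the others do.

20.48 billion dollars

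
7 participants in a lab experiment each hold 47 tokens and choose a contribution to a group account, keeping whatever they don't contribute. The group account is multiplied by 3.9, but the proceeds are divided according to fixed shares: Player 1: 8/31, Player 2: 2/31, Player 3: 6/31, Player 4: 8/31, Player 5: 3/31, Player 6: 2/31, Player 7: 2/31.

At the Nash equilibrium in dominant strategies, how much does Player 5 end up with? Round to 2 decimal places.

Player j's private return per contributed unit is 3.9 × (j's share). Contributing is weakly dominant for j when that share is at least 1/3.9 = 0.2564, and contributing 0 is dominant otherwise.
Player 1 and Player 4 are above the threshold, contributing 47 each; the remaining 5 contribute 0. Total contributed: 94.
Player 5 keeps 47 and receives 3.9 × 94 × 3/31 = 35.48 from the group account, for a payoff of 82.48.

82.48 tokens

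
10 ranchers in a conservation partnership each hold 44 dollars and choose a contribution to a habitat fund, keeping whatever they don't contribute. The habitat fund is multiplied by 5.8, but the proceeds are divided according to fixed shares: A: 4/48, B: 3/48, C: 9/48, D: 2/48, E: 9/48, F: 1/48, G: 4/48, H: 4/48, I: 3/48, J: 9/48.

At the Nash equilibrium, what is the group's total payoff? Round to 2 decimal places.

1073.60 dollars

Player j's private return per contributed unit is 5.8 × (j's share). Contributing is weakly dominant for j when that share is at least 1/5.8 = 0.1724, and contributing 0 is dominant otherwise.
The shares above 0.1724 belong to C, E and J, contributing 44 each; the remaining 7 contribute 0. Total contributed: 132.
The habitat fund pays out 5.8 × 132 = 765.60 in total (split across the unequal shares, but the aggregate is all that matters for the group sum).
The 7 free-riders keep 44 each, adding 308. Group total = 308 + 765.60 = 1073.60.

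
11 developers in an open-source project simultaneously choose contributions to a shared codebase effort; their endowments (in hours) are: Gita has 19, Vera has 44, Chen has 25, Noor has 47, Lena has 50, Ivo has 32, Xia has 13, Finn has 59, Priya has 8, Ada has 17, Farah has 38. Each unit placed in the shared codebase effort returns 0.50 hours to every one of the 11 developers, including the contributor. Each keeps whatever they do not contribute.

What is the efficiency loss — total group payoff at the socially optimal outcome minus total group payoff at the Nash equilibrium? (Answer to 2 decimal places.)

The private return per contributed unit is 0.50 < 1 for everyone, so the Nash equilibrium is zero contribution and the group total is Σ E_j = 19 + 44 + 25 + 47 + 50 + 32 + 13 + 59 + 8 + 17 + 38 = 352.
Each contributed unit returns 5.500 to the group, so the social optimum is full contribution by everyone: group total = 5.500 × 352 = 1936.00.
Efficiency loss = (5.500 − 1) × 352 = 1584.00.

1584.00 hours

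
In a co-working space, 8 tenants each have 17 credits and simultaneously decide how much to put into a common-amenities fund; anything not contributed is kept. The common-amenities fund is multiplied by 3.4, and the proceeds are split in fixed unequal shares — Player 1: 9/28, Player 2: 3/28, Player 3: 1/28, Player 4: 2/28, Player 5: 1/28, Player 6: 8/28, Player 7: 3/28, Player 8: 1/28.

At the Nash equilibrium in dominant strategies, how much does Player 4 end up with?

21.13 credits

For player j, contributing a unit is worthwhile iff 3.4 × (j's share) ≥ 1, i.e. iff j's share is at least 0.2941.
The only share above 0.2941 is Player 1's 9/28, contributing 17; the remaining 7 contribute 0. Total contributed: 17.
Player 4 keeps 17 and receives 3.4 × 17 × 2/28 = 4.13 from the common-amenities fund, for a payoff of 21.13.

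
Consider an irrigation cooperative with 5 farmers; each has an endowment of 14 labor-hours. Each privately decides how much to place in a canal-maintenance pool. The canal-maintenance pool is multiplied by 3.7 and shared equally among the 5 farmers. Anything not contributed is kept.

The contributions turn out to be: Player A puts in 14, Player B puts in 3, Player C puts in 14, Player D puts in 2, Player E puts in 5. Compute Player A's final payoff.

28.12 labor-hours

Total contributed: 14 + 3 + 14 + 2 + 5 = 38.
Each receives 3.7 × 38 / 5 = 28.12 from the canal-maintenance pool.
Player A keeps 14 − 14 = 0, so Player A's payoff is 0 + 28.12 = 28.12.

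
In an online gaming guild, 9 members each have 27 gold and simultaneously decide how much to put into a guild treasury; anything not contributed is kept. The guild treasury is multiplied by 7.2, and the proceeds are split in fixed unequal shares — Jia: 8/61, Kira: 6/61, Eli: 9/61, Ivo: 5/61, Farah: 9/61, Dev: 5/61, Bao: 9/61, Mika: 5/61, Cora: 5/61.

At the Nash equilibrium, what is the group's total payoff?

For player j, contributing a unit is worthwhile iff 7.2 × (j's share) ≥ 1, i.e. iff j's share is at least 0.1389.
Eli, Farah and Bao clear that bar, contributing 27 each; the remaining 6 contribute 0. Total contributed: 81.
The guild treasury pays out 7.2 × 81 = 583.20 in total (split across the unequal shares, but the aggregate is all that matters for the group sum).
The 6 free-riders keep 27 each, adding 162. Group total = 162 + 583.20 = 745.20.

745.20 gold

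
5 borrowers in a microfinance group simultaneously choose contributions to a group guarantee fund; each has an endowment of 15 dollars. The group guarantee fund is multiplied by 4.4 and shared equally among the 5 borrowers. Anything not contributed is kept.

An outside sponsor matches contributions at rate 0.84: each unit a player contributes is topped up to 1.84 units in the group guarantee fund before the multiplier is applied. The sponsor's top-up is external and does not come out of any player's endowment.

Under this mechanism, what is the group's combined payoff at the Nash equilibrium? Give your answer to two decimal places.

Under the mechanism each unit contributed yields 4.4 × 1.84 / 5 = 1.6192 back to its contributor per unit of net cost, which exceeds 1, making full contribution the dominant choice for everyone.
At the Nash equilibrium everyone contributes 15. Group total payoff = 4.4 × 1.84 × 75 = 607.20.

607.20 dollars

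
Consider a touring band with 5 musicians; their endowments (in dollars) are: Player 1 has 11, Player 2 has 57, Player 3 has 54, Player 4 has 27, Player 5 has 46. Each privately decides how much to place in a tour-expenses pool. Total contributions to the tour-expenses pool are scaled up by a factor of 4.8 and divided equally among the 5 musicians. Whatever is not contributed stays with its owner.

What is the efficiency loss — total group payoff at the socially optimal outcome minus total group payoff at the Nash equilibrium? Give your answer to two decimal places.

741.00 dollars

The private return per contributed unit is 4.8/5 = 0.9600 < 1 for every player regardless of endowment, so the Nash equilibrium is zero contribution and the group total is Σ E_j = 11 + 57 + 54 + 27 + 46 = 195.
Each contributed unit returns 4.800 to the group, so the social optimum is full contribution by everyone: group total = 4.800 × 195 = 936.00.
Efficiency loss = (4.800 − 1) × 195 = 741.00.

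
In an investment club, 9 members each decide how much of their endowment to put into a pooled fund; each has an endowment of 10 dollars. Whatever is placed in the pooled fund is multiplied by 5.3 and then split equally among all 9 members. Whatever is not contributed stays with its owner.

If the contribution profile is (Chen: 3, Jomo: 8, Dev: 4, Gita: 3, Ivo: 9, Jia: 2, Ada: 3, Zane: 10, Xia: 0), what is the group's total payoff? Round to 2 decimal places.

270.60 dollars

Total contributed: 3 + 8 + 4 + 3 + 9 + 2 + 3 + 10 + 0 = 42; total kept: 9 × 10 − 42 = 48.
The pooled fund pays out 5.3 × 42 = 222.60 in aggregate.
Group total = 48 + 222.60 = 270.60.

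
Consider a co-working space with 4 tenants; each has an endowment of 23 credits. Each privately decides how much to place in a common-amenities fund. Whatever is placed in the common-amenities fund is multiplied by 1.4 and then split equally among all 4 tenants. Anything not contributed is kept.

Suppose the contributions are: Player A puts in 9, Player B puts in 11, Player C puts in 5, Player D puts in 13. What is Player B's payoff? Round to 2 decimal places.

25.30 credits

Total contributed: 9 + 11 + 5 + 13 = 38.
Each receives 1.4 × 38 / 4 = 13.30 from the common-amenities fund.
Player B keeps 23 − 11 = 12, so Player B's payoff is 12 + 13.30 = 25.30.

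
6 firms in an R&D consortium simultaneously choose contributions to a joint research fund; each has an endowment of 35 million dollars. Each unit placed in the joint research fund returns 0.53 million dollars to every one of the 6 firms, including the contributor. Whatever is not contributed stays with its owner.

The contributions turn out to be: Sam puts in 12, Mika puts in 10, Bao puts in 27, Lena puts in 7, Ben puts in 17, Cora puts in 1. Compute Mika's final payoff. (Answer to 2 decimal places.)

64.22 million dollars

Total contributed: 12 + 10 + 27 + 7 + 17 + 1 = 74.
Each receives 0.53 × 74 = 39.22 from the joint research fund.
Mika keeps 35 − 10 = 25, so Mika's payoff is 25 + 39.22 = 64.22.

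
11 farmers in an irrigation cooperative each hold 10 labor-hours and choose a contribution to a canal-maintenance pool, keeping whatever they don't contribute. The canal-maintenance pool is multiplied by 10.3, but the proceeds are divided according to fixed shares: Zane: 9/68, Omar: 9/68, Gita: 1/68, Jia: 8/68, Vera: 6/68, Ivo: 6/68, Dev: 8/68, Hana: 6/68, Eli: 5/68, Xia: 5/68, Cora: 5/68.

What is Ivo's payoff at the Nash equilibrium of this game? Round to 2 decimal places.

For player j, contributing a unit is worthwhile iff 10.3 × (j's share) ≥ 1, i.e. iff j's share is at least 0.0971.
Zane, Omar, Jia and Dev clear that bar, contributing 10 each; the remaining 7 contribute 0. Total contributed: 40.
Ivo keeps 10 and receives 10.3 × 40 × 6/68 = 36.35 from the canal-maintenance pool, for a payoff of 46.35.

46.35 labor-hours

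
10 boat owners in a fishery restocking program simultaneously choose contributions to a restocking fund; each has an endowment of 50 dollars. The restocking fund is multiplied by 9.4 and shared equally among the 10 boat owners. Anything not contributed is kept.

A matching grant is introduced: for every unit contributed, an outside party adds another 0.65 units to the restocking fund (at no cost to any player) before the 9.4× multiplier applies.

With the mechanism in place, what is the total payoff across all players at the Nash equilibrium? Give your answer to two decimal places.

7755.00 dollars

The effective private return per unit is now 9.4 × 1.65 / 10 = 1.5510 > 1, so every player's dominant strategy flips to full contribution.
So the Nash equilibrium is full contribution by all 10; the group earns 9.4 × 1.65 × 500 = 7755.00.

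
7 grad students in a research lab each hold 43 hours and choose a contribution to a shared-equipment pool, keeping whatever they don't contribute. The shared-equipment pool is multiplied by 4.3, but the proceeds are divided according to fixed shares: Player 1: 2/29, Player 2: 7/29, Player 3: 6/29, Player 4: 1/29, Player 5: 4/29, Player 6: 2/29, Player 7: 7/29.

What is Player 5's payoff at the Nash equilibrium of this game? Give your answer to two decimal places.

For player j, contributing a unit is worthwhile iff 4.3 × (j's share) ≥ 1, i.e. iff j's share is at least 0.2326.
Player 2 and Player 7 are above the threshold, contributing 43 each; the remaining 5 contribute 0. Total contributed: 86.
Player 5 keeps 43 and receives 4.3 × 86 × 4/29 = 51.01 from the shared-equipment pool, for a payoff of 94.01.

94.01 hours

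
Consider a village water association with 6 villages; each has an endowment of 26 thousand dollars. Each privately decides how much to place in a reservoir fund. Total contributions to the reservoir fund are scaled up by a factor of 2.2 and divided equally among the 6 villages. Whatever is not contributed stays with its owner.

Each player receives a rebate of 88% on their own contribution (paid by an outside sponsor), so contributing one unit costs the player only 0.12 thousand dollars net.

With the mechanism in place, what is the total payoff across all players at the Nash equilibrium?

480.48 thousand dollars

Under the mechanism each unit contributed yields (2.2/6) / 0.12 = 3.0556 back to its contributor per unit of net cost, which exceeds 1, making full contribution the dominant choice for everyone.
So the Nash equilibrium is full contribution by all 6; the group earns 6 × (26 × 0.88 + 2.2 × 26) = 480.48.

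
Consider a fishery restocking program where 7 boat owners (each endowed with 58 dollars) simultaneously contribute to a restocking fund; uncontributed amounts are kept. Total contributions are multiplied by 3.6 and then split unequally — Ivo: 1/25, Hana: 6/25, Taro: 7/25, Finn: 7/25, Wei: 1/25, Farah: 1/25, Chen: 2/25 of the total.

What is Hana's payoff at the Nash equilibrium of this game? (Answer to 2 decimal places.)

158.22 dollars

Player j's private return per contributed unit is 3.6 × (j's share). Contributing is weakly dominant for j when that share is at least 1/3.6 = 0.2778, and contributing 0 is dominant otherwise.
The shares above 0.2778 belong to Taro and Finn, contributing 58 each; the remaining 5 contribute 0. Total contributed: 116.
Hana keeps 58 and receives 3.6 × 116 × 6/25 = 100.22 from the restocking fund, for a payoff of 158.22.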